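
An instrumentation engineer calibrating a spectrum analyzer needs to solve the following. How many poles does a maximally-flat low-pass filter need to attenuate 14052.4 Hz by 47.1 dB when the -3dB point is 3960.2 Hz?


Butterworth filter order formula:
n = log10(10^(A/10) - 1) / (2 * log10(f_stop/f_pass))
10^(47.1/10) - 1 = 51285.1384
f_stop/f_pass = 14052.4 / 3960.2 = 3.5484
n = 4.2816 -> ceil = 5

5


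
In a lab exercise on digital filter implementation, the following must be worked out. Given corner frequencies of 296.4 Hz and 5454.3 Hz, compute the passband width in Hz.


Bandwidth is the difference of -3dB frequencies:
BW = f_high - f_low
   = 5454.3 - 296.4
   = 5157.9 Hz

5157.9 Hz


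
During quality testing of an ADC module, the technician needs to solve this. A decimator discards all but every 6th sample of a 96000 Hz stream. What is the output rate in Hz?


Decimation reduces the sample rate:
fs_out = fs_in / M
       = 96000 / 6
       = 16000.0 Hz

16000.0 Hz


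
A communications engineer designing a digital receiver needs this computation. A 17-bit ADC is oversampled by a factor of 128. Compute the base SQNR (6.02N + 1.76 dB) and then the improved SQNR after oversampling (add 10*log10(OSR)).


Step 1 — baseline SQNR at Nyquist:
SQNR_base = 6.02*N + 1.76
          = 6.02*17 + 1.76
          = 104.1 dB

Step 2 — oversampling processing gain:
G = 10*log10(OSR) = 10*log10(128) = 21.07 dB

Step 3 — total:
SQNR_total = 104.1 + 21.07 = 125.17 dB

Base SQNR = 104.1 dB; oversampled SQNR = 125.17 dB


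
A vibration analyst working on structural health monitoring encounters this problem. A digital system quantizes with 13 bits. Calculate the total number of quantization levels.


Number of quantization levels = 2^N
= 2^13
= 8192

8192


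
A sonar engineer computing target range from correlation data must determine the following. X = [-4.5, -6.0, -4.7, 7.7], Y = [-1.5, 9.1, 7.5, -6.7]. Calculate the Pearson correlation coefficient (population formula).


Pearson correlation coefficient (population):
r = cov(X,Y) / (std(X) * std(Y))
Mean X = -1.875, Mean Y = 2.1
Cov(X,Y) = -29.735
Std(X) = 5.558046, Std(Y) = 6.491533
r = -0.8241

-0.8241


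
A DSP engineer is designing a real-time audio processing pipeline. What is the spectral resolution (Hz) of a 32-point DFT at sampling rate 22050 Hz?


DFT frequency resolution:
df = fs / N
   = 22050 / 32
   = 689.0625 Hz

689.0625 Hz


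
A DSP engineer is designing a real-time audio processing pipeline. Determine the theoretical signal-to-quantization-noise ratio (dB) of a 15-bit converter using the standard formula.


Theoretical SNR for a full-scale sinusoid:
SNR = 6.02 * N + 1.76
    = 6.02 * 15 + 1.76
    = 90.3 + 1.76
    = 92.06 dB

92.06 dB


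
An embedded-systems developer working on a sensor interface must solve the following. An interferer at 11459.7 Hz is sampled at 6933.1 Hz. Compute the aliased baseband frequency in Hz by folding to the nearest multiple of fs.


Compute the nearest integer multiple of fs to the signal:
n = round(11459.7 / 6933.1) = 2
f_alias = |11459.7 - 2 * 6933.1|
        = |11459.7 - 13866.2|
        = 2406.5 Hz

2406.5


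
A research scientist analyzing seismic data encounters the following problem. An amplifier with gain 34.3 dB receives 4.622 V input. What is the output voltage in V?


Output voltage from dB gain:
V_out = V_in * 10^(gain_dB / 20)
      = 4.622 * 10^(34.3 / 20)
      = 4.622 * 51.880004
      = 239.7894 V

239.7894 V


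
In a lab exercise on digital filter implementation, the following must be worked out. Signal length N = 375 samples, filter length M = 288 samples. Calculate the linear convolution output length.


Linear convolution output length:
L = N + M - 1
  = 375 + 288 - 1
  = 662 samples

662


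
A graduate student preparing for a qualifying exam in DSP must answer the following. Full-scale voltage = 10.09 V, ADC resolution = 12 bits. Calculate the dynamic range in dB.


Dynamic range from full-scale to LSB:
V_min = V_max / 2^bits = 10.09 / 2^12
DR = 20 * log10(V_max / V_min)
   = 20 * log10(2^12)
   = 20 * 12 * log10(2)
   = 72.25 dB

72.25 dB


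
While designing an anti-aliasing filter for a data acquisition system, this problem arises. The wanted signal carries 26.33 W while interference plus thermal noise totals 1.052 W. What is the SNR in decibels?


SNR in decibels:
SNR = 10 * log10(Ps / Pn)
    = 10 * log10(26.33 / 1.052)
    = 10 * log10(25.0285)
    = 10 * 1.3984
    = 13.98 dB

13.98 dB


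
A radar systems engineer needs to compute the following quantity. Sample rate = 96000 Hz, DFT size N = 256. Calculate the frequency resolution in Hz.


DFT frequency resolution:
df = fs / N
   = 96000 / 256
   = 375.0 Hz

375.0 Hz


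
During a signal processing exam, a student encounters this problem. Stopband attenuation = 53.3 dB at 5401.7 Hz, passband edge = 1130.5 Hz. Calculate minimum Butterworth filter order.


Butterworth filter order formula:
n = log10(10^(A/10) - 1) / (2 * log10(f_stop/f_pass))
10^(53.3/10) - 1 = 213795.209
f_stop/f_pass = 5401.7 / 1130.5 = 4.7782
n = 3.9234 -> ceil = 4

4


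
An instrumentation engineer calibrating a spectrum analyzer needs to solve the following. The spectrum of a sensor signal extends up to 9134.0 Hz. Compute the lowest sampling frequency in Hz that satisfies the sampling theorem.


The Nyquist rate is twice the maximum frequency component.
fs_min = 2 * fmax
      = 2 * 9134.0
      = 18268.0 Hz

18268.0


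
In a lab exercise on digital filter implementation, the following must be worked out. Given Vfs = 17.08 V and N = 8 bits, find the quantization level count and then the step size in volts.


Step 1 — number of quantization levels:
L = 2^N = 2^8 = 256

Step 2 — LSB step size:
delta = Vfs / L
      = 17.08 / 256
      = 0.06671875 V

Levels = 256; step size = 0.06671875 V


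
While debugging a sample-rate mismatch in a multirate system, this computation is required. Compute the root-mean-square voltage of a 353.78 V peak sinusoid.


RMS voltage for a sinusoidal waveform:
V_rms = V_peak / sqrt(2)
      = 353.78 / 1.414214
      = 250.16 V

250.16 V


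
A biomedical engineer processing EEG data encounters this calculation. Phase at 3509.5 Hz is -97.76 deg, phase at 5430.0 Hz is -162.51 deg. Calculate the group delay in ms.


Group delay from phase difference:
tau = -d(phi)/d(omega)
d(phi) = -64.75 deg = -1.130101 rad
d(omega) = 2*pi*(5430.0 - 3509.5) = 12066.8574 rad/s
tau = -(-1.130101) / 12066.8574
    = 0.0937 ms

0.0937 ms


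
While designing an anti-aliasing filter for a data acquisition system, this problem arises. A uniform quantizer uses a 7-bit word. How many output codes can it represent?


Number of quantization levels = 2^N
= 2^7
= 128

128


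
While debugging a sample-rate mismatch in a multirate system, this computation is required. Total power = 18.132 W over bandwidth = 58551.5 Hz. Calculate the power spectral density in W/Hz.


Power spectral density:
PSD = P / BW
    = 18.132 / 58551.5
    = 0.00030968 W/Hz

0.00030968 W/Hz


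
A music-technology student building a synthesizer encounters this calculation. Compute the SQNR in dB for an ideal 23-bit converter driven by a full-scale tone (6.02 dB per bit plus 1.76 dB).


Theoretical SNR for a full-scale sinusoid:
SNR = 6.02 * N + 1.76
    = 6.02 * 23 + 1.76
    = 138.46 + 1.76
    = 140.22 dB

140.22 dB


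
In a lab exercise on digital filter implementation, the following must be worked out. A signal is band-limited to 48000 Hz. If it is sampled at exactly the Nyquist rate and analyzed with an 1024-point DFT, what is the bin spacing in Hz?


Step 1 — Nyquist sampling rate:
fs = 2 * fmax = 2 * 48000 = 96000 Hz

Step 2 — DFT bin spacing:
df = fs / N = 96000 / 1024 = 93.75 Hz

93.75 Hz


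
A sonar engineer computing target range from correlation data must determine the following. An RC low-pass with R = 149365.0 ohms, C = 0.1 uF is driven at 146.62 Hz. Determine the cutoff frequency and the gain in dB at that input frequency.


Step 1 — cutoff frequency:
fc = 1 / (2*pi*R*C)
C = 0.1 uF = 1e-07 F
fc = 1 / (2*pi*149365.0*1e-07)
   = 10.6554 Hz

Step 2 — magnitude at f = 146.62 Hz:
|H(f)| = 1 / sqrt(1 + (f/fc)^2)
f/fc = 146.62 / 10.6554 = 13.760159
|H| = 1 / sqrt(1 + 189.341976) = 0.0724824
|H|_dB = 20*log10(0.0724824) = -22.8 dB

fc = 10.6554 Hz; |H(146.62 Hz)| = -22.8 dB


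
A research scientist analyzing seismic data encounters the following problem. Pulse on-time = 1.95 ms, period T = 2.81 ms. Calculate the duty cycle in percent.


Duty cycle as a percentage:
DC = (t_on / T) * 100
   = (1.95 / 2.81) * 100
   = 0.69395 * 100
   = 69.4 %

69.4 %


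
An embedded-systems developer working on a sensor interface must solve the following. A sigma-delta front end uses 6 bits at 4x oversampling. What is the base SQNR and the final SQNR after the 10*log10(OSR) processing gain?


Step 1 — baseline SQNR at Nyquist:
SQNR_base = 6.02*N + 1.76
          = 6.02*6 + 1.76
          = 37.88 dB

Step 2 — oversampling processing gain:
G = 10*log10(OSR) = 10*log10(4) = 6.02 dB

Step 3 — total:
SQNR_total = 37.88 + 6.02 = 43.9 dB

Base SQNR = 37.88 dB; oversampled SQNR = 43.9 dB


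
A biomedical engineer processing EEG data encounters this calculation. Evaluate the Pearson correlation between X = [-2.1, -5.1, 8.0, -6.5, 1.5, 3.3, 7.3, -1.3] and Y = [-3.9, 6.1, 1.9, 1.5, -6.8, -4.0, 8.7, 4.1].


Pearson correlation coefficient (population):
r = cov(X,Y) / (std(X) * std(Y))
Mean X = 0.6375, Mean Y = 0.95
Cov(X,Y) = 1.558125
Std(X) = 5.019198, Std(Y) = 5.071982
r = 0.0612

0.0612


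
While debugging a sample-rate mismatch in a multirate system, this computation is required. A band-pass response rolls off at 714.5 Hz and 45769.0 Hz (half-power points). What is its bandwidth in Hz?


Bandwidth is the difference of -3dB frequencies:
BW = f_high - f_low
   = 45769.0 - 714.5
   = 45054.5 Hz

45054.5 Hz


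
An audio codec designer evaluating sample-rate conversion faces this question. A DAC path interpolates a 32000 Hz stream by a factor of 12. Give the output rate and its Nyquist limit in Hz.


Step 1 — output sample rate after interpolation by L:
fs_out = L * fs_in = 12 * 32000 = 384000 Hz

Step 2 — Nyquist frequency of the output stream:
f_Nyq = fs_out / 2 = 384000 / 2 = 192000.0 Hz

fs_out = 384000 Hz; f_Nyquist = 192000.0 Hz


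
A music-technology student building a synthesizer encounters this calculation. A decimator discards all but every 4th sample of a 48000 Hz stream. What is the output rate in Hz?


Decimation reduces the sample rate:
fs_out = fs_in / M
       = 48000 / 4
       = 12000.0 Hz

12000.0 Hz


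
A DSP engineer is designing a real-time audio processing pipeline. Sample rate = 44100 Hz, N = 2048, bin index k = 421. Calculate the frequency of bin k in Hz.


Frequency of DFT bin k:
f_k = k * fs / N
    = 421 * 44100 / 2048
    = 18566100 / 2048
    = 9065.479 Hz

9065.479 Hz


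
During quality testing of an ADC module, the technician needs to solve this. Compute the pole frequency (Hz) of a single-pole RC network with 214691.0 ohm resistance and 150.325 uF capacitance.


Cutoff frequency of a first-order RC filter:
fc = 1 / (2 * pi * R * C)
C = 150.325 uF = 0.000150325 F
fc = 1 / (2 * pi * 214691.0 * 0.000150325)
   = 1 / 202.77990710201
   = 0.004931 Hz

0.004931 Hz


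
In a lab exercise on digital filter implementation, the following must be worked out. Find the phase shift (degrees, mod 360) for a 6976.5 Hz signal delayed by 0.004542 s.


Phase shift from frequency and time delay:
phi = 360 * f * t_delay
    = 360 * 6976.5 * 0.004542
    = 11407.41 degrees
    mod 360 = 247.41 degrees

247.41 degrees


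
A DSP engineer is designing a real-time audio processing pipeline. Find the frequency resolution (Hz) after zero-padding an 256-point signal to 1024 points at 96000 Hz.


Frequency resolution after zero-padding:
N_padded = 256 * 4 = 1024
df = fs / N_padded
   = 96000 / 1024
   = 93.75 Hz

93.75 Hz


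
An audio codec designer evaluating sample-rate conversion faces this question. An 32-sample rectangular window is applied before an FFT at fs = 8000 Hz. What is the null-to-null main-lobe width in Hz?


Main lobe width for a rectangular window:
Width = 2 * fs / N
      = 2 * 8000 / 32
      = 16000 / 32
      = 500.0 Hz

500.0 Hz


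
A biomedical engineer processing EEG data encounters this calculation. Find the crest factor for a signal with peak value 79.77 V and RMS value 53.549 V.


Crest factor is the ratio of peak to RMS:
CF = V_peak / V_rms
   = 79.77 / 53.549
   = 1.4897

1.4897


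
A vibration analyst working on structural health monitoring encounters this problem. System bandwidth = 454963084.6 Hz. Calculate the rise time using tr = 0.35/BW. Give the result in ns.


Rise time from bandwidth relationship:
tr = 0.35 / BW
   = 0.35 / 454963084.6
   = 7.692931841e-10 s
   = 0.7693 ns

0.7693 ns


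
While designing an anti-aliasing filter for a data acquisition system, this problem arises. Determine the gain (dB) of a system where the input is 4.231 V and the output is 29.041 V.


Voltage gain in dB:
G = 20 * log10(Vout / Vin)
  = 20 * log10(29.041 / 4.231)
  = 20 * log10(6.863862)
  = 20 * 0.836569
  = 16.73 dB

16.73 dB


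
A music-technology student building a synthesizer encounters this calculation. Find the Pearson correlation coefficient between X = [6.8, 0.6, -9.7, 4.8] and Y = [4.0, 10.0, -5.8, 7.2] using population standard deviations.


Pearson correlation coefficient (population):
r = cov(X,Y) / (std(X) * std(Y))
Mean X = 0.625, Mean Y = 3.85
Cov(X,Y) = 28.59875
Std(X) = 6.36725, Std(Y) = 5.962172
r = 0.7533

0.7533


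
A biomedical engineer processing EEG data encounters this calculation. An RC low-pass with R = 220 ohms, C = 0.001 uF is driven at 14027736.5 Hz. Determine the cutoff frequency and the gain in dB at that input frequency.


Step 1 — cutoff frequency:
fc = 1 / (2*pi*R*C)
C = 0.001 uF = 1e-09 F
fc = 1 / (2*pi*220*1e-09)
   = 723431.56 Hz

Step 2 — magnitude at f = 14027736.5 Hz:
|H(f)| = 1 / sqrt(1 + (f/fc)^2)
f/fc = 14027736.5 / 723431.56 = 19.390551
|H| = 1 / sqrt(1 + 375.993468) = 0.0515031
|H|_dB = 20*log10(0.0515031) = -25.76 dB

fc = 723431.56 Hz; |H(14027736.5 Hz)| = -25.76 dB


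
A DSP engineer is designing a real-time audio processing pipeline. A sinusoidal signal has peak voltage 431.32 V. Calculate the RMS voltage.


RMS voltage for a sinusoidal waveform:
V_rms = V_peak / sqrt(2)
      = 431.32 / 1.414214
      = 304.989 V

304.989 V


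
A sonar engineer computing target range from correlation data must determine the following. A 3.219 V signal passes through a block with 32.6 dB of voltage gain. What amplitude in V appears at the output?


Output voltage from dB gain:
V_out = V_in * 10^(gain_dB / 20)
      = 3.219 * 10^(32.6 / 20)
      = 3.219 * 42.657952
      = 137.3159 V

137.3159 V


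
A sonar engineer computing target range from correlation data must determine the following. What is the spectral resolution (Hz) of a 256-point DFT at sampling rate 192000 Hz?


DFT frequency resolution:
df = fs / N
   = 192000 / 256
   = 750.0 Hz

750.0 Hz


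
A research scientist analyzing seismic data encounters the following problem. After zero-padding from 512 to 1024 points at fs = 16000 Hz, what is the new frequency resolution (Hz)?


Frequency resolution after zero-padding:
N_padded = 512 * 2 = 1024
df = fs / N_padded
   = 16000 / 1024
   = 15.625 Hz

15.625 Hz


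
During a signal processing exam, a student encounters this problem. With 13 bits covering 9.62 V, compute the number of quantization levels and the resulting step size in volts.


Step 1 — number of quantization levels:
L = 2^N = 2^13 = 8192

Step 2 — LSB step size:
delta = Vfs / L
      = 9.62 / 8192
      = 0.00117432 V

Levels = 8192; step size = 0.00117432 V


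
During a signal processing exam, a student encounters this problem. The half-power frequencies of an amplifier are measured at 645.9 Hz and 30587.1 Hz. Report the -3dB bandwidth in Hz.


Bandwidth is the difference of -3dB frequencies:
BW = f_high - f_low
   = 30587.1 - 645.9
   = 29941.2 Hz

29941.2 Hz


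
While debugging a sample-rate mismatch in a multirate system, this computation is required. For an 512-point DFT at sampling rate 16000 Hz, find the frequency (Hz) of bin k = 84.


Frequency of DFT bin k:
f_k = k * fs / N
    = 84 * 16000 / 512
    = 1344000 / 512
    = 2625.0 Hz

2625.0 Hz


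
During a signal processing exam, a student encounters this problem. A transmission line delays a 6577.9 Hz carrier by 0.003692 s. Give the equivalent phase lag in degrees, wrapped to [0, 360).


Phase shift from frequency and time delay:
phi = 360 * f * t_delay
    = 360 * 6577.9 * 0.003692
    = 8742.82 degrees
    mod 360 = 102.82 degrees

102.82 degrees


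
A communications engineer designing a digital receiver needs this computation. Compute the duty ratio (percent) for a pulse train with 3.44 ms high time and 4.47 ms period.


Duty cycle as a percentage:
DC = (t_on / T) * 100
   = (3.44 / 4.47) * 100
   = 0.769575 * 100
   = 76.96 %

76.96 %


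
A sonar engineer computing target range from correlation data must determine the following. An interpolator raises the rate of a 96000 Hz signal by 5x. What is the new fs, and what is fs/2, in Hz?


Step 1 — output sample rate after interpolation by L:
fs_out = L * fs_in = 5 * 96000 = 480000 Hz

Step 2 — Nyquist frequency of the output stream:
f_Nyq = fs_out / 2 = 480000 / 2 = 240000.0 Hz

fs_out = 480000 Hz; f_Nyquist = 240000.0 Hz


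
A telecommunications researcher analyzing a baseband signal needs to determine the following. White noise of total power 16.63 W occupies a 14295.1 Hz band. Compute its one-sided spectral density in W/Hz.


Power spectral density:
PSD = P / BW
    = 16.63 / 14295.1
    = 0.00116334 W/Hz

0.00116334 W/Hz


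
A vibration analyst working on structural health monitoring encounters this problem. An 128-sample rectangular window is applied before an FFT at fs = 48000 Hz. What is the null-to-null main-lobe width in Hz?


Main lobe width for a rectangular window:
Width = 2 * fs / N
      = 2 * 48000 / 128
      = 96000 / 128
      = 750.0 Hz

750.0 Hz


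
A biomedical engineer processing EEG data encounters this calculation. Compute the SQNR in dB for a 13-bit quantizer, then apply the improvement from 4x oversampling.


Step 1 — baseline SQNR at Nyquist:
SQNR_base = 6.02*N + 1.76
          = 6.02*13 + 1.76
          = 80.02 dB

Step 2 — oversampling processing gain:
G = 10*log10(OSR) = 10*log10(4) = 6.02 dB

Step 3 — total:
SQNR_total = 80.02 + 6.02 = 86.04 dB

Base SQNR = 80.02 dB; oversampled SQNR = 86.04 dB


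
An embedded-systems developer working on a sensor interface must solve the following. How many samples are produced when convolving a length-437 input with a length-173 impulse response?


Linear convolution output length:
L = N + M - 1
  = 437 + 173 - 1
  = 609 samples

609


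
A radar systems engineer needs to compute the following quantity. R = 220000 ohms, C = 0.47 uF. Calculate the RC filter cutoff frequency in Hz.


Cutoff frequency of a first-order RC filter:
fc = 1 / (2 * pi * R * C)
C = 0.47 uF = 4.7e-07 F
fc = 1 / (2 * pi * 220000 * 4.7e-07)
   = 1 / 0.64968136076237
   = 1.539216 Hz

1.539216 Hz


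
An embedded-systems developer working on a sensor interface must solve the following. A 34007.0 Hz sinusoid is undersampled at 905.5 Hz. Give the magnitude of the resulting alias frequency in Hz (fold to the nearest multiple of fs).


Compute the nearest integer multiple of fs to the signal:
n = round(34007.0 / 905.5) = 38
f_alias = |34007.0 - 38 * 905.5|
        = |34007.0 - 34409.0|
        = 402.0 Hz

402.0


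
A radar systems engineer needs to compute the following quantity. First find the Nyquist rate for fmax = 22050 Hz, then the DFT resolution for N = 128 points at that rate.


Step 1 — Nyquist sampling rate:
fs = 2 * fmax = 2 * 22050 = 44100 Hz

Step 2 — DFT bin spacing:
df = fs / N = 44100 / 128 = 344.5312 Hz

344.5312 Hz


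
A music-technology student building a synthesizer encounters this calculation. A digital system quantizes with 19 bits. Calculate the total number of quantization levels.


Number of quantization levels = 2^N
= 2^19
= 524288

524288


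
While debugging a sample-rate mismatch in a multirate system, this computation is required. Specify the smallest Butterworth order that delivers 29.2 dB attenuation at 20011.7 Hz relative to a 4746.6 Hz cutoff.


Butterworth filter order formula:
n = log10(10^(A/10) - 1) / (2 * log10(f_stop/f_pass))
10^(29.2/10) - 1 = 830.7638
f_stop/f_pass = 20011.7 / 4746.6 = 4.216
n = 2.336 -> ceil = 3

3


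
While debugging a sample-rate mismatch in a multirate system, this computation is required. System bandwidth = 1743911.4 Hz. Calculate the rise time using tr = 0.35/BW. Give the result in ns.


Rise time from bandwidth relationship:
tr = 0.35 / BW
   = 0.35 / 1743911.4
   = 2.006982694e-07 s
   = 200.6983 ns

200.6983 ns


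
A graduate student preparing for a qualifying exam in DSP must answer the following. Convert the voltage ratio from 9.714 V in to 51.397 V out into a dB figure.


Voltage gain in dB:
G = 20 * log10(Vout / Vin)
  = 20 * log10(51.397 / 9.714)
  = 20 * log10(5.291023)
  = 20 * 0.72354
  = 14.47 dB

14.47 dB


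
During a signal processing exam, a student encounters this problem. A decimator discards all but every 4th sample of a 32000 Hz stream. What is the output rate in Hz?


Decimation reduces the sample rate:
fs_out = fs_in / M
       = 32000 / 4
       = 8000.0 Hz

8000.0 Hz


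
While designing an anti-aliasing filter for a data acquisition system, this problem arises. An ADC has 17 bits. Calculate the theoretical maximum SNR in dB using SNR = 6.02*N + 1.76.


Theoretical SNR for a full-scale sinusoid:
SNR = 6.02 * N + 1.76
    = 6.02 * 17 + 1.76
    = 102.34 + 1.76
    = 104.1 dB

104.1 dB


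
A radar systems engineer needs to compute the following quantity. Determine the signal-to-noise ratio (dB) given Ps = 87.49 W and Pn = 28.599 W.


SNR in decibels:
SNR = 10 * log10(Ps / Pn)
    = 10 * log10(87.49 / 28.599)
    = 10 * log10(3.0592)
    = 10 * 0.4856
    = 4.86 dB

4.86 dB


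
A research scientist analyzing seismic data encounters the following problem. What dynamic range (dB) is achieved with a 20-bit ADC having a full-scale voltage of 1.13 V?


Dynamic range from full-scale to LSB:
V_min = V_max / 2^bits = 1.13 / 2^20
DR = 20 * log10(V_max / V_min)
   = 20 * log10(2^20)
   = 20 * 20 * log10(2)
   = 120.41 dB

120.41 dB


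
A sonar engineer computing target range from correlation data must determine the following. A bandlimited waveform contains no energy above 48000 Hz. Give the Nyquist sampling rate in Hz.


The Nyquist rate is twice the maximum frequency component.
fs_min = 2 * fmax
      = 2 * 48000
      = 96000 Hz

96000


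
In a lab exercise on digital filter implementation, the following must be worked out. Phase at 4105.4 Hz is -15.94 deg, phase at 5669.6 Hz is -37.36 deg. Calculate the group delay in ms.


Group delay from phase difference:
tau = -d(phi)/d(omega)
d(phi) = -21.42 deg = -0.37385 rad
d(omega) = 2*pi*(5669.6 - 4105.4) = 9828.1585 rad/s
tau = -(-0.37385) / 9828.1585
    = 0.038 ms

0.038 ms


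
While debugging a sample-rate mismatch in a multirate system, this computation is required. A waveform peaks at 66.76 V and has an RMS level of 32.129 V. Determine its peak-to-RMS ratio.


Crest factor is the ratio of peak to RMS:
CF = V_peak / V_rms
   = 66.76 / 32.129
   = 2.0779

2.0779


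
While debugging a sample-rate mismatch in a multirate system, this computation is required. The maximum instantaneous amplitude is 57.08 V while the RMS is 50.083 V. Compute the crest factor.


Crest factor is the ratio of peak to RMS:
CF = V_peak / V_rms
   = 57.08 / 50.083
   = 1.1397

1.1397


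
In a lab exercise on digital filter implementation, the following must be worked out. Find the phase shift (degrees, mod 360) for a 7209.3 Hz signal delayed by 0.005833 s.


Phase shift from frequency and time delay:
phi = 360 * f * t_delay
    = 360 * 7209.3 * 0.005833
    = 15138.66 degrees
    mod 360 = 18.66 degrees

18.66 degrees


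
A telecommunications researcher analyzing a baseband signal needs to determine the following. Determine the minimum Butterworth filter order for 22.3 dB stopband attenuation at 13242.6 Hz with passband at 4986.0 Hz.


Butterworth filter order formula:
n = log10(10^(A/10) - 1) / (2 * log10(f_stop/f_pass))
10^(22.3/10) - 1 = 168.8244
f_stop/f_pass = 13242.6 / 4986.0 = 2.656
n = 2.6253 -> ceil = 3

3


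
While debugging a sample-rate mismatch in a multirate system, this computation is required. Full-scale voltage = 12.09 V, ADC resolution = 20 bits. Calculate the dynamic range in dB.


Dynamic range from full-scale to LSB:
V_min = V_max / 2^bits = 12.09 / 2^20
DR = 20 * log10(V_max / V_min)
   = 20 * log10(2^20)
   = 20 * 20 * log10(2)
   = 120.41 dB

120.41 dB


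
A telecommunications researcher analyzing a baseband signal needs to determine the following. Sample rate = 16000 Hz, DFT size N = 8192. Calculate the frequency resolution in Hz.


DFT frequency resolution:
df = fs / N
   = 16000 / 8192
   = 1.9531 Hz

1.9531 Hz


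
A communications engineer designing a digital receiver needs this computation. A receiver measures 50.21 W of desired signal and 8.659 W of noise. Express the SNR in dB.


SNR in decibels:
SNR = 10 * log10(Ps / Pn)
    = 10 * log10(50.21 / 8.659)
    = 10 * log10(5.7986)
    = 10 * 0.7633
    = 7.63 dB

7.63 dB


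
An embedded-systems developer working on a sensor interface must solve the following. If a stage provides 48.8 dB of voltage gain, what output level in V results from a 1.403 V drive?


Output voltage from dB gain:
V_out = V_in * 10^(gain_dB / 20)
      = 1.403 * 10^(48.8 / 20)
      = 1.403 * 275.42287
      = 386.4183 V

386.4183 V


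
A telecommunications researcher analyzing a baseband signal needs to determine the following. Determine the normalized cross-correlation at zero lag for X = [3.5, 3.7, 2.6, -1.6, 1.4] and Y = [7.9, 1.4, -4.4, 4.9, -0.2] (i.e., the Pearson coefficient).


Pearson correlation coefficient (population):
r = cov(X,Y) / (std(X) * std(Y))
Mean X = 1.92, Mean Y = 1.92
Cov(X,Y) = -1.0324
Std(X) = 1.938453, Std(Y) = 4.227245
r = -0.126

-0.126


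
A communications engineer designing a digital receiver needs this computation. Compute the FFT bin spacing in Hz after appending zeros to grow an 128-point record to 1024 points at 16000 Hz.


Frequency resolution after zero-padding:
N_padded = 128 * 8 = 1024
df = fs / N_padded
   = 16000 / 1024
   = 15.625 Hz

15.625 Hz


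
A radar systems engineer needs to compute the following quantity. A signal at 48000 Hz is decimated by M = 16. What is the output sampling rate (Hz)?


Decimation reduces the sample rate:
fs_out = fs_in / M
       = 48000 / 16
       = 3000.0 Hz

3000.0 Hz


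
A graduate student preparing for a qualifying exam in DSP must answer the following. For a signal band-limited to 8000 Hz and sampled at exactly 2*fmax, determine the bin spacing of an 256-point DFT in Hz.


Step 1 — Nyquist sampling rate:
fs = 2 * fmax = 2 * 8000 = 16000 Hz

Step 2 — DFT bin spacing:
df = fs / N = 16000 / 256 = 62.5 Hz

62.5 Hz


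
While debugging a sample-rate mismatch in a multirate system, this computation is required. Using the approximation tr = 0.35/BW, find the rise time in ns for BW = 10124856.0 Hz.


Rise time from bandwidth relationship:
tr = 0.35 / BW
   = 0.35 / 10124856.0
   = 3.456839287e-08 s
   = 34.5684 ns

34.5684 ns


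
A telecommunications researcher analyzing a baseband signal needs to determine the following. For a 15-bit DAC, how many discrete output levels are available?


Number of quantization levels = 2^N
= 2^15
= 32768

32768


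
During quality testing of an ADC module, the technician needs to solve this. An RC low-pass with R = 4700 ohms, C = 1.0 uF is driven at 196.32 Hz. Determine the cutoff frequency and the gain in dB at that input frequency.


Step 1 — cutoff frequency:
fc = 1 / (2*pi*R*C)
C = 1.0 uF = 1e-06 F
fc = 1 / (2*pi*4700*1e-06)
   = 33.8628 Hz

Step 2 — magnitude at f = 196.32 Hz:
|H(f)| = 1 / sqrt(1 + (f/fc)^2)
f/fc = 196.32 / 33.8628 = 5.797512
|H| = 1 / sqrt(1 + 33.611145) = 0.1699777
|H|_dB = 20*log10(0.1699777) = -15.39 dB

fc = 33.8628 Hz; |H(196.32 Hz)| = -15.39 dB


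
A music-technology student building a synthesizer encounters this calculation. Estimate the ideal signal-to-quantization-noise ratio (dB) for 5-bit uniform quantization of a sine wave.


Theoretical SNR for a full-scale sinusoid:
SNR = 6.02 * N + 1.76
    = 6.02 * 5 + 1.76
    = 30.1 + 1.76
    = 31.86 dB

31.86 dB


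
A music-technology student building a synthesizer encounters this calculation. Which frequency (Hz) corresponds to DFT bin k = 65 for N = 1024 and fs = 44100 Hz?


Frequency of DFT bin k:
f_k = k * fs / N
    = 65 * 44100 / 1024
    = 2866500 / 1024
    = 2799.316 Hz

2799.316 Hz


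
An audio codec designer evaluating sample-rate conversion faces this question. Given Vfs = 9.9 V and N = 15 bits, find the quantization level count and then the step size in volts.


Step 1 — number of quantization levels:
L = 2^N = 2^15 = 32768

Step 2 — LSB step size:
delta = Vfs / L
      = 9.9 / 32768
      = 0.00030212 V

Levels = 32768; step size = 0.00030212 V


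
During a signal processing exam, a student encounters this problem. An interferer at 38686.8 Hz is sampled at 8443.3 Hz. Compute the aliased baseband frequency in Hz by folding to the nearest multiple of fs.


Compute the nearest integer multiple of fs to the signal:
n = round(38686.8 / 8443.3) = 5
f_alias = |38686.8 - 5 * 8443.3|
        = |38686.8 - 42216.5|
        = 3529.7 Hz

3529.7


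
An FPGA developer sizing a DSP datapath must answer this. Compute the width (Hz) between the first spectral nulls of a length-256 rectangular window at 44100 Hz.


Main lobe width for a rectangular window:
Width = 2 * fs / N
      = 2 * 44100 / 256
      = 88200 / 256
      = 344.531 Hz

344.531 Hz


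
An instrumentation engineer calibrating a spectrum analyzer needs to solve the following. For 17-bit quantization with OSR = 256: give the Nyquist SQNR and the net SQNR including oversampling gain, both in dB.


Step 1 — baseline SQNR at Nyquist:
SQNR_base = 6.02*N + 1.76
          = 6.02*17 + 1.76
          = 104.1 dB

Step 2 — oversampling processing gain:
G = 10*log10(OSR) = 10*log10(256) = 24.08 dB

Step 3 — total:
SQNR_total = 104.1 + 24.08 = 128.18 dB

Base SQNR = 104.1 dB; oversampled SQNR = 128.18 dB


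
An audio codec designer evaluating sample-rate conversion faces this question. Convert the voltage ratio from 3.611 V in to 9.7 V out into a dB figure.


Voltage gain in dB:
G = 20 * log10(Vout / Vin)
  = 20 * log10(9.7 / 3.611)
  = 20 * log10(2.686236)
  = 20 * 0.429144
  = 8.58 dB

8.58 dB


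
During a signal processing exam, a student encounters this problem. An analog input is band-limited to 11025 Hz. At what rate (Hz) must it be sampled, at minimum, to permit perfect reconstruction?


The Nyquist rate is twice the maximum frequency component.
fs_min = 2 * fmax
      = 2 * 11025
      = 22050 Hz

22050


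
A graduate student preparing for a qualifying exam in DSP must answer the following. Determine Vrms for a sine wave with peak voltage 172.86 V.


RMS voltage for a sinusoidal waveform:
V_rms = V_peak / sqrt(2)
      = 172.86 / 1.414214
      = 122.23 V

122.23 V


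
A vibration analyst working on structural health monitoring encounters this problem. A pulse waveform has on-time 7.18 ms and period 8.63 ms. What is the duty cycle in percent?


Duty cycle as a percentage:
DC = (t_on / T) * 100
   = (7.18 / 8.63) * 100
   = 0.831981 * 100
   = 83.2 %

83.2 %


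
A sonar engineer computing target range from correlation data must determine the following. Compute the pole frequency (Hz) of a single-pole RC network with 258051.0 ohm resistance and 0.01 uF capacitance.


Cutoff frequency of a first-order RC filter:
fc = 1 / (2 * pi * R * C)
C = 0.01 uF = 1e-08 F
fc = 1 / (2 * pi * 258051.0 * 1e-08)
   = 1 / 0.01621382251703
   = 61.675771 Hz

61.675771 Hz


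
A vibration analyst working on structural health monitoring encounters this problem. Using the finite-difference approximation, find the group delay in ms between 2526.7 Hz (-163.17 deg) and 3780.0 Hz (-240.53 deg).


Group delay from phase difference:
tau = -d(phi)/d(omega)
d(phi) = -77.36 deg = -1.350187 rad
d(omega) = 2*pi*(3780.0 - 2526.7) = 7874.7161 rad/s
tau = -(-1.350187) / 7874.7161
    = 0.1715 ms

0.1715 ms


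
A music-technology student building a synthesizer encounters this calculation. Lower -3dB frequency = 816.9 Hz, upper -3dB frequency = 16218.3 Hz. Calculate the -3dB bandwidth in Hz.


Bandwidth is the difference of -3dB frequencies:
BW = f_high - f_low
   = 16218.3 - 816.9
   = 15401.4 Hz

15401.4 Hz


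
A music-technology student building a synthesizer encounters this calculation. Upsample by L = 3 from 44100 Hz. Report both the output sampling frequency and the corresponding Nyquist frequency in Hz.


Step 1 — output sample rate after interpolation by L:
fs_out = L * fs_in = 3 * 44100 = 132300 Hz

Step 2 — Nyquist frequency of the output stream:
f_Nyq = fs_out / 2 = 132300 / 2 = 66150.0 Hz

fs_out = 132300 Hz; f_Nyquist = 66150.0 Hz


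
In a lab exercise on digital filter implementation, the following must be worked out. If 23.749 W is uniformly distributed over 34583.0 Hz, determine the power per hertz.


Power spectral density:
PSD = P / BW
    = 23.749 / 34583.0
    = 0.00068672 W/Hz

0.00068672 W/Hz


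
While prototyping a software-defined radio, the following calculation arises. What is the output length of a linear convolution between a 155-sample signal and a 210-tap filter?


Linear convolution output length:
L = N + M - 1
  = 155 + 210 - 1
  = 364 samples

364


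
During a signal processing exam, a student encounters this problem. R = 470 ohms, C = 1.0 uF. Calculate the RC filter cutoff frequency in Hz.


Cutoff frequency of a first-order RC filter:
fc = 1 / (2 * pi * R * C)
C = 1.0 uF = 1e-06 F
fc = 1 / (2 * pi * 470 * 1e-06)
   = 1 / 0.0029530970943744
   = 338.627538 Hz

338.627538 Hz


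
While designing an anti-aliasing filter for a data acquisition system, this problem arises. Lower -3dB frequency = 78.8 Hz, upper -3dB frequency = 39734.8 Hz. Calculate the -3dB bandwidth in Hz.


Bandwidth is the difference of -3dB frequencies:
BW = f_high - f_low
   = 39734.8 - 78.8
   = 39656.0 Hz

39656.0 Hz


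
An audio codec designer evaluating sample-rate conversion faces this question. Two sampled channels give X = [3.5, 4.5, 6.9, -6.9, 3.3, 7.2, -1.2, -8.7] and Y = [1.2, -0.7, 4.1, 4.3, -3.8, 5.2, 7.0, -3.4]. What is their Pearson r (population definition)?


Pearson correlation coefficient (population):
r = cov(X,Y) / (std(X) * std(Y))
Mean X = 1.075, Mean Y = 1.7375
Cov(X,Y) = 3.850937
Std(X) = 5.682594, Std(Y) = 3.793395
r = 0.1786

0.1786


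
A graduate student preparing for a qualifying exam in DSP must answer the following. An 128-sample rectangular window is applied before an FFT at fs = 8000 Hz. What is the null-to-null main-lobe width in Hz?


Main lobe width for a rectangular window:
Width = 2 * fs / N
      = 2 * 8000 / 128
      = 16000 / 128
      = 125.0 Hz

125.0 Hz


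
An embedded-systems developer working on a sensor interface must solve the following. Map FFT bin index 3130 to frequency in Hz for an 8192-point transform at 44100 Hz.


Frequency of DFT bin k:
f_k = k * fs / N
    = 3130 * 44100 / 8192
    = 138033000 / 8192
    = 16849.731 Hz

16849.731 Hz


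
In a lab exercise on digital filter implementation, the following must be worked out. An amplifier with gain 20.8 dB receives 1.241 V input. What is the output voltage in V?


Output voltage from dB gain:
V_out = V_in * 10^(gain_dB / 20)
      = 1.241 * 10^(20.8 / 20)
      = 1.241 * 10.964782
      = 13.6073 V

13.6073 V


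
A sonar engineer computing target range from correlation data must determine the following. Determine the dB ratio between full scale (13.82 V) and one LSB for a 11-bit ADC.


Dynamic range from full-scale to LSB:
V_min = V_max / 2^bits = 13.82 / 2^11
DR = 20 * log10(V_max / V_min)
   = 20 * log10(2^11)
   = 20 * 11 * log10(2)
   = 66.23 dB

66.23 dB


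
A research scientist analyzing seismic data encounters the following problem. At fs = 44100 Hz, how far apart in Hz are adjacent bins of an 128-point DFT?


DFT frequency resolution:
df = fs / N
   = 44100 / 128
   = 344.5312 Hz

344.5312 Hz


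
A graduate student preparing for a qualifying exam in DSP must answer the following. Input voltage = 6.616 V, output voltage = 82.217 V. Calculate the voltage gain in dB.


Voltage gain in dB:
G = 20 * log10(Vout / Vin)
  = 20 * log10(82.217 / 6.616)
  = 20 * log10(12.426995)
  = 20 * 1.094366
  = 21.89 dB

21.89 dB


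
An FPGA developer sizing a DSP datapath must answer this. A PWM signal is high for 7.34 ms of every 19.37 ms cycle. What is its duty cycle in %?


Duty cycle as a percentage:
DC = (t_on / T) * 100
   = (7.34 / 19.37) * 100
   = 0.378936 * 100
   = 37.89 %

37.89 %


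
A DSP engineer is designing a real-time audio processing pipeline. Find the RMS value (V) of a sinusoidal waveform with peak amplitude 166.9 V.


RMS voltage for a sinusoidal waveform:
V_rms = V_peak / sqrt(2)
      = 166.9 / 1.414214
      = 118.016 V

118.016 V


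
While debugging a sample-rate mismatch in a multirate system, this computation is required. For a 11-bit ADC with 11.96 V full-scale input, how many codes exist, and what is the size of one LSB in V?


Step 1 — number of quantization levels:
L = 2^N = 2^11 = 2048

Step 2 — LSB step size:
delta = Vfs / L
      = 11.96 / 2048
      = 0.00583984 V

Levels = 2048; step size = 0.00583984 V


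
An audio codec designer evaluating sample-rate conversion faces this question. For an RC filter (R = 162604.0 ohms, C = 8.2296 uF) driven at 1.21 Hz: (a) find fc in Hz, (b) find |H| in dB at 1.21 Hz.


Step 1 — cutoff frequency:
fc = 1 / (2*pi*R*C)
C = 8.2296 uF = 8.2296e-06 F
fc = 1 / (2*pi*162604.0*8.2296e-06)
   = 0.118935 Hz

Step 2 — magnitude at f = 1.21 Hz:
|H(f)| = 1 / sqrt(1 + (f/fc)^2)
f/fc = 1.21 / 0.118935 = 10.173624
|H| = 1 / sqrt(1 + 103.502625) = 0.097822
|H|_dB = 20*log10(0.097822) = -20.19 dB

fc = 0.118935 Hz; |H(1.21 Hz)| = -20.19 dB


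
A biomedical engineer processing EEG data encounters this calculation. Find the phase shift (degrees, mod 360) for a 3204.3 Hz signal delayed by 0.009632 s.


Phase shift from frequency and time delay:
phi = 360 * f * t_delay
    = 360 * 3204.3 * 0.009632
    = 11110.97 degrees
    mod 360 = 310.97 degrees

310.97 degrees


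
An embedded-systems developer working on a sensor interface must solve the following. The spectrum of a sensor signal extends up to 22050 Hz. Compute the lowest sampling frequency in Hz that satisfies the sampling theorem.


The Nyquist rate is twice the maximum frequency component.
fs_min = 2 * fmax
      = 2 * 22050
      = 44100 Hz

44100


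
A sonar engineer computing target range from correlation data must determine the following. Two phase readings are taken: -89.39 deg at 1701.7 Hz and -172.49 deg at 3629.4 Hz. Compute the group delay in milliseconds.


Group delay from phase difference:
tau = -d(phi)/d(omega)
d(phi) = -83.1 deg = -1.450369 rad
d(omega) = 2*pi*(3629.4 - 1701.7) = 12112.0963 rad/s
tau = -(-1.450369) / 12112.0963
    = 0.1197 ms

0.1197 ms
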